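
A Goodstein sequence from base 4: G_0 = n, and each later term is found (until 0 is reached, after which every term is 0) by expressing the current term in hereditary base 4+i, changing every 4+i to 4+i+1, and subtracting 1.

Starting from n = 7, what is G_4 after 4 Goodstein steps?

7

[0] 7 ≡ 4 + 3 (base 4). Lift 5: 8. −1: 7.
[1] 7 ≡ 5 + 2 (base 5). Lift 6: 8. −1: 7.
[2] 7 ≡ 6 + 1 (base 6). Lift 7: 8. −1: 7.
[3] 7 ≡ 7 (base 7). Lift 8: 8. −1: 7.
[4] 7 ≡ 7 (base 8). Lift 9: 7. −1: 6.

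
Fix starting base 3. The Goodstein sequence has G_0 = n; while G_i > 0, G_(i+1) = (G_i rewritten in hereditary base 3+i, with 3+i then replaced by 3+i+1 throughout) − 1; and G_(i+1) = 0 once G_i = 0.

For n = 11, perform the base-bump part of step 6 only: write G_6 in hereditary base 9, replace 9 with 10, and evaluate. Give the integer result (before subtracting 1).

52

step 0: 11 = 3^2 + 2; sub 4 for 3: 4^2 + 2; = 18; G_1 = 18−1 = 17
step 1: 17 = 4^2 + 1; sub 5 for 4: 5^2 + 1; = 26; G_2 = 26−1 = 25
step 2: 25 = 5^2; sub 6 for 5: 6^2; = 36; G_3 = 36−1 = 35
step 3: 35 = 5·6 + 5; sub 7 for 6: 5·7 + 5; = 40; G_4 = 40−1 = 39
step 4: 39 = 5·7 + 4; sub 8 for 7: 5·8 + 4; = 44; G_5 = 44−1 = 43
step 5: 43 = 5·8 + 3; sub 9 for 8: 5·9 + 3; = 48; G_6 = 48−1 = 47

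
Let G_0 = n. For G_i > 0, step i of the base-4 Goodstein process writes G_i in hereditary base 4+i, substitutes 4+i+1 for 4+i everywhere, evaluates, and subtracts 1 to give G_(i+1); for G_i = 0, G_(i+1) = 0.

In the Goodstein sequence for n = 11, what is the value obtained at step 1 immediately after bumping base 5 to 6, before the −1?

14

G_0=11  [base 4] 2·4 + 3  →[4↦5]→  2·5 + 3 = 13  −1 ⇒ G_1=12
G_1=12  [base 5] 2·5 + 2  →[5↦6]→  2·6 + 2 = 14  −1 ⇒ G_2=13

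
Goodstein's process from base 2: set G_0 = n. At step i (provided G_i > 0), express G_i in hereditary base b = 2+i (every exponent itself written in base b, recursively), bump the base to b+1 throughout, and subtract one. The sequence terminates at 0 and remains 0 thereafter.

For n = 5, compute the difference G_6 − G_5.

[0] 5 ≡ 2^2 + 1 (base 2). Lift 3: 28. −1: 27.
[1] 27 ≡ 3^3 (base 3). Lift 4: 256. −1: 255.
[2] 255 ≡ 3·4^3 + 3·4^2 + 3·4 + 3 (base 4). Lift 5: 468. −1: 467.
[3] 467 ≡ 3·5^3 + 3·5^2 + 3·5 + 2 (base 5). Lift 6: 776. −1: 775.
[4] 775 ≡ 3·6^3 + 3·6^2 + 3·6 + 1 (base 6). Lift 7: 1198. −1: 1197.
[5] 1197 ≡ 3·7^3 + 3·7^2 + 3·7 (base 7). Lift 8: 1752. −1: 1751.

554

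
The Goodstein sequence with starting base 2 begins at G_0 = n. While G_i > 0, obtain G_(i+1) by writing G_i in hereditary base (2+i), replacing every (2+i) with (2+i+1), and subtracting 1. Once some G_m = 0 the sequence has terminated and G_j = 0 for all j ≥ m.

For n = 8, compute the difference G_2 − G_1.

473

G_0=8  [base 2] 2^(2 + 1)  →[2↦3]→  3^(3 + 1) = 81  −1 ⇒ G_1=80
G_1=80  [base 3] 2·3^3 + 2·3^2 + 2·3 + 2  →[3↦4]→  2·4^4 + 2·4^2 + 2·4 + 2 = 554  −1 ⇒ G_2=553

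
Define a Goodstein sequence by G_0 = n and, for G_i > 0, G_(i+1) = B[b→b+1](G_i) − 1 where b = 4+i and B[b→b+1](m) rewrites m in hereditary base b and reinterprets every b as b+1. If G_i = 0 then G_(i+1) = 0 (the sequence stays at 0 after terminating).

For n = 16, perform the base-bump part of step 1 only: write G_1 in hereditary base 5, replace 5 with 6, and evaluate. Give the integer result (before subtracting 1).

i=0: 16 = 4^2 (b=4); 4→5: 5^2 = 25; 25−1 = 24
i=1: 24 = 4·5 + 4 (b=5); 5→6: 4·6 + 4 = 28; 28−1 = 27

28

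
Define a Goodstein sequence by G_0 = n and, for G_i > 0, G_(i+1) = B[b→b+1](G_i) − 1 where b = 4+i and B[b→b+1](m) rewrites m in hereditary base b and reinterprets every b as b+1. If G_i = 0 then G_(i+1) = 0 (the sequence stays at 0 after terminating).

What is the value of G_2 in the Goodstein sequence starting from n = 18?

36

base 4: 18 = 4^2 + 2; at 5: 5^2 + 2 = 27; next = 26
base 5: 26 = 5^2 + 1; at 6: 6^2 + 1 = 37; next = 36
base 6: 36 = 6^2; at 7: 7^2 = 49; next = 48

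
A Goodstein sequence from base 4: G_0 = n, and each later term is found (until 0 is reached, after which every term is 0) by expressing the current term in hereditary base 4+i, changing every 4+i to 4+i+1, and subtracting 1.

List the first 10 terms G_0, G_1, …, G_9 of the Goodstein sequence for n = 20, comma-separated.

20, 29, 39, 51, 65, 81, 99, 107, 115, 123

(0) 20|_4 = 4^2 + 4 ↦ 5^2 + 5|_5 = 30 ⇒ 29
(1) 29|_5 = 5^2 + 4 ↦ 6^2 + 4|_6 = 40 ⇒ 39
(2) 39|_6 = 6^2 + 3 ↦ 7^2 + 3|_7 = 52 ⇒ 51
(3) 51|_7 = 7^2 + 2 ↦ 8^2 + 2|_8 = 66 ⇒ 65
(4) 65|_8 = 8^2 + 1 ↦ 9^2 + 1|_9 = 82 ⇒ 81
(5) 81|_9 = 9^2 ↦ 10^2|_10 = 100 ⇒ 99
(6) 99|_10 = 9·10 + 9 ↦ 9·11 + 9|_11 = 108 ⇒ 107
(7) 107|_11 = 9·11 + 8 ↦ 9·12 + 8|_12 = 116 ⇒ 115
(8) 115|_12 = 9·12 + 7 ↦ 9·13 + 7|_13 = 124 ⇒ 123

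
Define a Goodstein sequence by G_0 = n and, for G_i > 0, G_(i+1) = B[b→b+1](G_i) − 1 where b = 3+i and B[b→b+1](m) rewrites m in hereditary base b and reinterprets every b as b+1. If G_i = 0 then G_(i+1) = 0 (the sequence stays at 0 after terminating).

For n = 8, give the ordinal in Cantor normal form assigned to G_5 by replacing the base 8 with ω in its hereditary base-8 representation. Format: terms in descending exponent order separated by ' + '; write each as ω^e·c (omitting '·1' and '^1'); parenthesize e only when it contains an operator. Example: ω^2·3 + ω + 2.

8 —HB3→ 2·3 + 2 —bump→ 2·4 + 2 = 10 —(−1)→ 9
9 —HB4→ 2·4 + 1 —bump→ 2·5 + 1 = 11 —(−1)→ 10
10 —HB5→ 2·5 —bump→ 2·6 = 12 —(−1)→ 11
11 —HB6→ 6 + 5 —bump→ 7 + 5 = 12 —(−1)→ 11
11 —HB7→ 7 + 4 —bump→ 8 + 4 = 12 —(−1)→ 11
11 —HB8→ 8 + 3 —bump→ 9 + 3 = 12 —(−1)→ 11

ω + 3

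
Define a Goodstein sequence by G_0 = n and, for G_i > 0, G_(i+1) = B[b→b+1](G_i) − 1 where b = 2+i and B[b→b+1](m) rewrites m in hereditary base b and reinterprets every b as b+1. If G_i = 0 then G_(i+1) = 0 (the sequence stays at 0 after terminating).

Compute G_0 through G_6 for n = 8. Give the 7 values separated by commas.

8 —HB2→ 2^(2 + 1) —bump→ 3^(3 + 1) = 81 —(−1)→ 80
80 —HB3→ 2·3^3 + 2·3^2 + 2·3 + 2 —bump→ 2·4^4 + 2·4^2 + 2·4 + 2 = 554 —(−1)→ 553
553 —HB4→ 2·4^4 + 2·4^2 + 2·4 + 1 —bump→ 2·5^5 + 2·5^2 + 2·5 + 1 = 6311 —(−1)→ 6310
6310 —HB5→ 2·5^5 + 2·5^2 + 2·5 —bump→ 2·6^6 + 2·6^2 + 2·6 = 93396 —(−1)→ 93395
93395 —HB6→ 2·6^6 + 2·6^2 + 6 + 5 —bump→ 2·7^7 + 2·7^2 + 7 + 5 = 1647196 —(−1)→ 1647195
1647195 —HB7→ 2·7^7 + 2·7^2 + 7 + 4 —bump→ 2·8^8 + 2·8^2 + 8 + 4 = 33554572 —(−1)→ 33554571

8, 80, 553, 6310, 93395, 1647195, 33554571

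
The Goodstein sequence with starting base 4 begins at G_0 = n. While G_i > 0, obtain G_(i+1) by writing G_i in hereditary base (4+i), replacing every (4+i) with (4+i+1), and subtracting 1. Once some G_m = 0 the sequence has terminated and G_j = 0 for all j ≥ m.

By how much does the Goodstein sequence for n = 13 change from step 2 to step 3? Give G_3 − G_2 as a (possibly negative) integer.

1

G_0=13  [base 4] 3·4 + 1  →[4↦5]→  3·5 + 1 = 16  −1 ⇒ G_1=15
G_1=15  [base 5] 3·5  →[5↦6]→  3·6 = 18  −1 ⇒ G_2=17
G_2=17  [base 6] 2·6 + 5  →[6↦7]→  2·7 + 5 = 19  −1 ⇒ G_3=18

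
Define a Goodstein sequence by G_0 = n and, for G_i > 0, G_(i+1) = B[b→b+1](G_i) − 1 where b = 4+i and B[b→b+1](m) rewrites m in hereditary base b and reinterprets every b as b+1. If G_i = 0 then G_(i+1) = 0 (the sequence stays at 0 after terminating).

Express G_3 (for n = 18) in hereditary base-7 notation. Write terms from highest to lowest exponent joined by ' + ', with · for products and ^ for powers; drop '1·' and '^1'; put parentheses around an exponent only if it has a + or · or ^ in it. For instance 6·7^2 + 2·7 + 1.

i=0: 18 = 4^2 + 2 (b=4); 4→5: 5^2 + 2 = 27; 27−1 = 26
i=1: 26 = 5^2 + 1 (b=5); 5→6: 6^2 + 1 = 37; 37−1 = 36
i=2: 36 = 6^2 (b=6); 6→7: 7^2 = 49; 49−1 = 48

6·7 + 6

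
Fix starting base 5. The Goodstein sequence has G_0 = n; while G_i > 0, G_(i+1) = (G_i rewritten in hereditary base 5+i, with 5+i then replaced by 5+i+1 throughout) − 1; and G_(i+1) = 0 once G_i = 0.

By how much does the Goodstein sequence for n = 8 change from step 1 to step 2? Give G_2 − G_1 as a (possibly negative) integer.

8 —HB5→ 5 + 3 —bump→ 6 + 3 = 9 —(−1)→ 8
8 —HB6→ 6 + 2 —bump→ 7 + 2 = 9 —(−1)→ 8

0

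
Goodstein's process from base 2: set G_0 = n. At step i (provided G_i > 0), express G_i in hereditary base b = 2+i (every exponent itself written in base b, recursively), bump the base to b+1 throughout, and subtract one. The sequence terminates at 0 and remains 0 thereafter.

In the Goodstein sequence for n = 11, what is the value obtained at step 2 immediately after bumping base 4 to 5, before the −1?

step 0: 11 = 2^(2 + 1) + 2 + 1; sub 3 for 2: 3^(3 + 1) + 3 + 1; = 85; G_1 = 85−1 = 84
step 1: 84 = 3^(3 + 1) + 3; sub 4 for 3: 4^(4 + 1) + 4; = 1028; G_2 = 1028−1 = 1027
step 2: 1027 = 4^(4 + 1) + 3; sub 5 for 4: 5^(5 + 1) + 3; = 15628; G_3 = 15628−1 = 15627

15628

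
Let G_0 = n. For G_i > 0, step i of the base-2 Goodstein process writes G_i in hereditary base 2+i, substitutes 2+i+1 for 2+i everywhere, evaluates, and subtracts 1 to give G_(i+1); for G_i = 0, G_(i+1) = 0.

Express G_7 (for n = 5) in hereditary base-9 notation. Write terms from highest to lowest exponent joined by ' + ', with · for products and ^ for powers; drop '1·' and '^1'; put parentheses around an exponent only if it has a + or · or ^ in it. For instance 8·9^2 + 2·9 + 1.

G_0 = 5. HB_2(5) = 2^2 + 1. Bump = 28. G_1 = 27.
G_1 = 27. HB_3(27) = 3^3. Bump = 256. G_2 = 255.
G_2 = 255. HB_4(255) = 3·4^3 + 3·4^2 + 3·4 + 3. Bump = 468. G_3 = 467.
G_3 = 467. HB_5(467) = 3·5^3 + 3·5^2 + 3·5 + 2. Bump = 776. G_4 = 775.
G_4 = 775. HB_6(775) = 3·6^3 + 3·6^2 + 3·6 + 1. Bump = 1198. G_5 = 1197.
G_5 = 1197. HB_7(1197) = 3·7^3 + 3·7^2 + 3·7. Bump = 1752. G_6 = 1751.
G_6 = 1751. HB_8(1751) = 3·8^3 + 3·8^2 + 2·8 + 7. Bump = 2455. G_7 = 2454.

3·9^3 + 3·9^2 + 2·9 + 6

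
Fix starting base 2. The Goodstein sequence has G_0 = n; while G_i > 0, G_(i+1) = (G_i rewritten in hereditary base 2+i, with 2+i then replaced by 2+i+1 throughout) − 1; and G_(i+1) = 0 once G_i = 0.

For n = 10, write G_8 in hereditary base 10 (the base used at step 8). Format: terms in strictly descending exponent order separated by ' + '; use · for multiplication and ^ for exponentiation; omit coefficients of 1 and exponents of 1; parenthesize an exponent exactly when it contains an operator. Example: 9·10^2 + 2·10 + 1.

5·10^10 + 5·10^5 + 5·10^4 + 5·10^3 + 5·10^2 + 5·10 + 1

G_0=10  [base 2] 2^(2 + 1) + 2  →[2↦3]→  3^(3 + 1) + 3 = 84  −1 ⇒ G_1=83
G_1=83  [base 3] 3^(3 + 1) + 2  →[3↦4]→  4^(4 + 1) + 2 = 1026  −1 ⇒ G_2=1025
G_2=1025  [base 4] 4^(4 + 1) + 1  →[4↦5]→  5^(5 + 1) + 1 = 15626  −1 ⇒ G_3=15625
G_3=15625  [base 5] 5^(5 + 1)  →[5↦6]→  6^(6 + 1) = 279936  −1 ⇒ G_4=279935
G_4=279935  [base 6] 5·6^6 + 5·6^5 + 5·6^4 + 5·6^3 + 5·6^2 + 5·6 + 5  →[6↦7]→  5·7^7 + 5·7^5 + 5·7^4 + 5·7^3 + 5·7^2 + 5·7 + 5 = 4215755  −1 ⇒ G_5=4215754
G_5=4215754  [base 7] 5·7^7 + 5·7^5 + 5·7^4 + 5·7^3 + 5·7^2 + 5·7 + 4  →[7↦8]→  5·8^8 + 5·8^5 + 5·8^4 + 5·8^3 + 5·8^2 + 5·8 + 4 = 84073324  −1 ⇒ G_6=84073323
G_6=84073323  [base 8] 5·8^8 + 5·8^5 + 5·8^4 + 5·8^3 + 5·8^2 + 5·8 + 3  →[8↦9]→  5·9^9 + 5·9^5 + 5·9^4 + 5·9^3 + 5·9^2 + 5·9 + 3 = 1937434593  −1 ⇒ G_7=1937434592
G_7=1937434592  [base 9] 5·9^9 + 5·9^5 + 5·9^4 + 5·9^3 + 5·9^2 + 5·9 + 2  →[9↦10]→  5·10^10 + 5·10^5 + 5·10^4 + 5·10^3 + 5·10^2 + 5·10 + 2 = 50000555552  −1 ⇒ G_8=50000555551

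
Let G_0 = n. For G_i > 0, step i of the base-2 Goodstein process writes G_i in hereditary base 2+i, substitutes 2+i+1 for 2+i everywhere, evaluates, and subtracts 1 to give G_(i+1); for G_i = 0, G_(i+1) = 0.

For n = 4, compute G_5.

i=0: 4 = 2^2 (b=2); 2→3: 3^3 = 27; 27−1 = 26
i=1: 26 = 2·3^2 + 2·3 + 2 (b=3); 3→4: 2·4^2 + 2·4 + 2 = 42; 42−1 = 41
i=2: 41 = 2·4^2 + 2·4 + 1 (b=4); 4→5: 2·5^2 + 2·5 + 1 = 61; 61−1 = 60
i=3: 60 = 2·5^2 + 2·5 (b=5); 5→6: 2·6^2 + 2·6 = 84; 84−1 = 83
i=4: 83 = 2·6^2 + 6 + 5 (b=6); 6→7: 2·7^2 + 7 + 5 = 110; 110−1 = 109
i=5: 109 = 2·7^2 + 7 + 4 (b=7); 7→8: 2·8^2 + 8 + 4 = 140; 140−1 = 139

109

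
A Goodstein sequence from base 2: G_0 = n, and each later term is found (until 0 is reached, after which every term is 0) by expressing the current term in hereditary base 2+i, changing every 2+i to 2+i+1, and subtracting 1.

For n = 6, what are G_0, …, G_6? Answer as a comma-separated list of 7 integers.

6, 29, 257, 3125, 46655, 98039, 187243

G_0 = 6. HB_2(6) = 2^2 + 2. Bump = 30. G_1 = 29.
G_1 = 29. HB_3(29) = 3^3 + 2. Bump = 258. G_2 = 257.
G_2 = 257. HB_4(257) = 4^4 + 1. Bump = 3126. G_3 = 3125.
G_3 = 3125. HB_5(3125) = 5^5. Bump = 46656. G_4 = 46655.
G_4 = 46655. HB_6(46655) = 5·6^5 + 5·6^4 + 5·6^3 + 5·6^2 + 5·6 + 5. Bump = 98040. G_5 = 98039.
G_5 = 98039. HB_7(98039) = 5·7^5 + 5·7^4 + 5·7^3 + 5·7^2 + 5·7 + 4. Bump = 187244. G_6 = 187243.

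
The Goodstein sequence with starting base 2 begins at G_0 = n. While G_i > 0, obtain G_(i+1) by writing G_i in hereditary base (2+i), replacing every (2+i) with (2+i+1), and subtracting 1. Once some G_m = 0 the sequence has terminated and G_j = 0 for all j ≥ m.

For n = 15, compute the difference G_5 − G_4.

i=0: 15 = 2^(2 + 1) + 2^2 + 2 + 1 (b=2); 2→3: 3^(3 + 1) + 3^3 + 3 + 1 = 112; 112−1 = 111
i=1: 111 = 3^(3 + 1) + 3^3 + 3 (b=3); 3→4: 4^(4 + 1) + 4^4 + 4 = 1284; 1284−1 = 1283
i=2: 1283 = 4^(4 + 1) + 4^4 + 3 (b=4); 4→5: 5^(5 + 1) + 5^5 + 3 = 18753; 18753−1 = 18752
i=3: 18752 = 5^(5 + 1) + 5^5 + 2 (b=5); 5→6: 6^(6 + 1) + 6^6 + 2 = 326594; 326594−1 = 326593
i=4: 326593 = 6^(6 + 1) + 6^6 + 1 (b=6); 6→7: 7^(7 + 1) + 7^7 + 1 = 6588345; 6588345−1 = 6588344

6261751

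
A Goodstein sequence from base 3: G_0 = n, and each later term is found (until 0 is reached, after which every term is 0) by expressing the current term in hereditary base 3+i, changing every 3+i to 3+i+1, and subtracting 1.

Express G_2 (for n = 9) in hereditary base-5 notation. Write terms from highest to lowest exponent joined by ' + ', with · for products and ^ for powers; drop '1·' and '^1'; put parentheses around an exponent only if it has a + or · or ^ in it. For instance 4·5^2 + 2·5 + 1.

9 —HB3→ 3^2 —bump→ 4^2 = 16 —(−1)→ 15
15 —HB4→ 3·4 + 3 —bump→ 3·5 + 3 = 18 —(−1)→ 17
17 —HB5→ 3·5 + 2 —bump→ 3·6 + 2 = 20 —(−1)→ 19

3·5 + 2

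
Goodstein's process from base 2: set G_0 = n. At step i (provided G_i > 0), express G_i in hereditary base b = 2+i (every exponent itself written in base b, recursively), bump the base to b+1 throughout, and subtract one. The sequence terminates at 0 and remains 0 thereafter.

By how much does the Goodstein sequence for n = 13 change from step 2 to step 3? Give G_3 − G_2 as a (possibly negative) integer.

14813

G_0=13  [base 2] 2^(2 + 1) + 2^2 + 1  →[2↦3]→  3^(3 + 1) + 3^3 + 1 = 109  −1 ⇒ G_1=108
G_1=108  [base 3] 3^(3 + 1) + 3^3  →[3↦4]→  4^(4 + 1) + 4^4 = 1280  −1 ⇒ G_2=1279
G_2=1279  [base 4] 4^(4 + 1) + 3·4^3 + 3·4^2 + 3·4 + 3  →[4↦5]→  5^(5 + 1) + 3·5^3 + 3·5^2 + 3·5 + 3 = 16093  −1 ⇒ G_3=16092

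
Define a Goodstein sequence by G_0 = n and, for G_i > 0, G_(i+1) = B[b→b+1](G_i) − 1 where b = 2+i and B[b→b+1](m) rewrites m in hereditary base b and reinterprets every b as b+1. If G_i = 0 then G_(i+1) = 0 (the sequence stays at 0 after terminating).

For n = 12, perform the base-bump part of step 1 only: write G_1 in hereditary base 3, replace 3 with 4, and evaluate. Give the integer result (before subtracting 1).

step 0: 12 = 2^(2 + 1) + 2^2; sub 3 for 2: 3^(3 + 1) + 3^3; = 108; G_1 = 108−1 = 107
step 1: 107 = 3^(3 + 1) + 2·3^2 + 2·3 + 2; sub 4 for 3: 4^(4 + 1) + 2·4^2 + 2·4 + 2; = 1066; G_2 = 1066−1 = 1065

1066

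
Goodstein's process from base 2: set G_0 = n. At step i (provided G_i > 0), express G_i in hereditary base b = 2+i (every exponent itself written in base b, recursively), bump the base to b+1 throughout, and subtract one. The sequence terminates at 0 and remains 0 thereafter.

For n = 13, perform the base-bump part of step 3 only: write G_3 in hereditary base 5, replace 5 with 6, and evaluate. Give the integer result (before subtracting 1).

280712

(0) 13|_2 = 2^(2 + 1) + 2^2 + 1 ↦ 3^(3 + 1) + 3^3 + 1|_3 = 109 ⇒ 108
(1) 108|_3 = 3^(3 + 1) + 3^3 ↦ 4^(4 + 1) + 4^4|_4 = 1280 ⇒ 1279
(2) 1279|_4 = 4^(4 + 1) + 3·4^3 + 3·4^2 + 3·4 + 3 ↦ 5^(5 + 1) + 3·5^3 + 3·5^2 + 3·5 + 3|_5 = 16093 ⇒ 16092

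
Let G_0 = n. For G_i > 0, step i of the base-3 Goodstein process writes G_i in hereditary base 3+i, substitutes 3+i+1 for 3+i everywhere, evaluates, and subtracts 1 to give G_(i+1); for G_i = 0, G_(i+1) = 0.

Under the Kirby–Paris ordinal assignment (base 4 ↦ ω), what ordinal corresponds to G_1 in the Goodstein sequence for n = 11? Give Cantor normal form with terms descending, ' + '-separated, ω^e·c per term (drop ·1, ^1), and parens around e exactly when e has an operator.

ω^2 + 1

i=0: 11 = 3^2 + 2 (b=3); 3→4: 4^2 + 2 = 18; 18−1 = 17
i=1: 17 = 4^2 + 1 (b=4); 4→5: 5^2 + 1 = 26; 26−1 = 25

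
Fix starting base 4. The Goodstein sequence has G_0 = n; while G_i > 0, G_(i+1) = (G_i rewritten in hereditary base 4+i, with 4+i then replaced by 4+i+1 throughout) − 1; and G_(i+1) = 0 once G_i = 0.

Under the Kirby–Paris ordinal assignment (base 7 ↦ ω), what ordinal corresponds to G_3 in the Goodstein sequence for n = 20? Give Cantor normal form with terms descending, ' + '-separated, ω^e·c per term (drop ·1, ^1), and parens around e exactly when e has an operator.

[0] 20 ≡ 4^2 + 4 (base 4). Lift 5: 30. −1: 29.
[1] 29 ≡ 5^2 + 4 (base 5). Lift 6: 40. −1: 39.
[2] 39 ≡ 6^2 + 3 (base 6). Lift 7: 52. −1: 51.
[3] 51 ≡ 7^2 + 2 (base 7). Lift 8: 66. −1: 65.

ω^2 + 2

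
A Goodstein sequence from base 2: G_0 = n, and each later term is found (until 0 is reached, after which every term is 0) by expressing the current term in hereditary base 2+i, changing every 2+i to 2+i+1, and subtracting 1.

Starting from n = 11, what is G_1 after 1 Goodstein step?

84

G_0=11  [base 2] 2^(2 + 1) + 2 + 1  →[2↦3]→  3^(3 + 1) + 3 + 1 = 85  −1 ⇒ G_1=84
G_1=84  [base 3] 3^(3 + 1) + 3  →[3↦4]→  4^(4 + 1) + 4 = 1028  −1 ⇒ G_2=1027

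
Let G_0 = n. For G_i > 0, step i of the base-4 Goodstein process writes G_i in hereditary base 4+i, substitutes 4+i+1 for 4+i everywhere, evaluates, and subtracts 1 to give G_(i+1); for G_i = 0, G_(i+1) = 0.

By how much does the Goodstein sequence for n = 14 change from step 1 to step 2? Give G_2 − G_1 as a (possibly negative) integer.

2

G_0=14  [base 4] 3·4 + 2  →[4↦5]→  3·5 + 2 = 17  −1 ⇒ G_1=16
G_1=16  [base 5] 3·5 + 1  →[5↦6]→  3·6 + 1 = 19  −1 ⇒ G_2=18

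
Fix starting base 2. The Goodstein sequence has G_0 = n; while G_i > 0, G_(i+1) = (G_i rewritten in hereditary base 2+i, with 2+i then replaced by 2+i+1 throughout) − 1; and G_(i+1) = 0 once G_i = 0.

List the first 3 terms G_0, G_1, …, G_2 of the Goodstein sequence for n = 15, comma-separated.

G_0=15  [base 2] 2^(2 + 1) + 2^2 + 2 + 1  →[2↦3]→  3^(3 + 1) + 3^3 + 3 + 1 = 112  −1 ⇒ G_1=111
G_1=111  [base 3] 3^(3 + 1) + 3^3 + 3  →[3↦4]→  4^(4 + 1) + 4^4 + 4 = 1284  −1 ⇒ G_2=1283

15, 111, 1283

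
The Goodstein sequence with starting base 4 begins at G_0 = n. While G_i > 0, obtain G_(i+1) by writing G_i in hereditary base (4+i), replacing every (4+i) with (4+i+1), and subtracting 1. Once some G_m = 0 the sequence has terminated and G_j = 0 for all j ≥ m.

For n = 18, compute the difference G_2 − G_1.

10

i=0: 18 = 4^2 + 2 (b=4); 4→5: 5^2 + 2 = 27; 27−1 = 26
i=1: 26 = 5^2 + 1 (b=5); 5→6: 6^2 + 1 = 37; 37−1 = 36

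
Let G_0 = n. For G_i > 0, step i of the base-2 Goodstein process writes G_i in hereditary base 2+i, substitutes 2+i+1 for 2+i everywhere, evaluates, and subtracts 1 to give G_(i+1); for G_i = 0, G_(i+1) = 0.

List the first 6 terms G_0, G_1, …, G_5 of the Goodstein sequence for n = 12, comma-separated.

12, 107, 1065, 15685, 280019, 5764910

[0] 12 ≡ 2^(2 + 1) + 2^2 (base 2). Lift 3: 108. −1: 107.
[1] 107 ≡ 3^(3 + 1) + 2·3^2 + 2·3 + 2 (base 3). Lift 4: 1066. −1: 1065.
[2] 1065 ≡ 4^(4 + 1) + 2·4^2 + 2·4 + 1 (base 4). Lift 5: 15686. −1: 15685.
[3] 15685 ≡ 5^(5 + 1) + 2·5^2 + 2·5 (base 5). Lift 6: 280020. −1: 280019.
[4] 280019 ≡ 6^(6 + 1) + 2·6^2 + 6 + 5 (base 6). Lift 7: 5764911. −1: 5764910.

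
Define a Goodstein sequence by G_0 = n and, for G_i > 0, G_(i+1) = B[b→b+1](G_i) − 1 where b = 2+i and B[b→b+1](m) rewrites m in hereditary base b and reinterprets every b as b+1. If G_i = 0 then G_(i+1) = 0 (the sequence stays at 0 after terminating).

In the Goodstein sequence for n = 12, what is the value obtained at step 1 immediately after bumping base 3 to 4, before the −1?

1066

[0] 12 ≡ 2^(2 + 1) + 2^2 (base 2). Lift 3: 108. −1: 107.
[1] 107 ≡ 3^(3 + 1) + 2·3^2 + 2·3 + 2 (base 3). Lift 4: 1066. −1: 1065.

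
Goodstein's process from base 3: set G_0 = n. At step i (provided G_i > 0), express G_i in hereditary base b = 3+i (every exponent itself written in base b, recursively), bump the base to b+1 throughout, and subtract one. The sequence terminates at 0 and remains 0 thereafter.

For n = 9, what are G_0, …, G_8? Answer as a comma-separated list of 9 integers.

9, 15, 17, 19, 21, 23, 24, 25, 26

9 —HB3→ 3^2 —bump→ 4^2 = 16 —(−1)→ 15
15 —HB4→ 3·4 + 3 —bump→ 3·5 + 3 = 18 —(−1)→ 17
17 —HB5→ 3·5 + 2 —bump→ 3·6 + 2 = 20 —(−1)→ 19
19 —HB6→ 3·6 + 1 —bump→ 3·7 + 1 = 22 —(−1)→ 21
21 —HB7→ 3·7 —bump→ 3·8 = 24 —(−1)→ 23
23 —HB8→ 2·8 + 7 —bump→ 2·9 + 7 = 25 —(−1)→ 24
24 —HB9→ 2·9 + 6 —bump→ 2·10 + 6 = 26 —(−1)→ 25
25 —HB10→ 2·10 + 5 —bump→ 2·11 + 5 = 27 —(−1)→ 26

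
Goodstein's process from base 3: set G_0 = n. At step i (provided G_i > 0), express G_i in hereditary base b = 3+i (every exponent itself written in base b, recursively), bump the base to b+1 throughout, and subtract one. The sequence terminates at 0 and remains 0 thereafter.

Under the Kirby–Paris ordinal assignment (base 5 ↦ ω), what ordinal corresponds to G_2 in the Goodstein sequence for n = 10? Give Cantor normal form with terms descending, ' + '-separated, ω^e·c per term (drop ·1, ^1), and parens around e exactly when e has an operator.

ω·4 + 4

G_0=10  [base 3] 3^2 + 1  →[3↦4]→  4^2 + 1 = 17  −1 ⇒ G_1=16
G_1=16  [base 4] 4^2  →[4↦5]→  5^2 = 25  −1 ⇒ G_2=24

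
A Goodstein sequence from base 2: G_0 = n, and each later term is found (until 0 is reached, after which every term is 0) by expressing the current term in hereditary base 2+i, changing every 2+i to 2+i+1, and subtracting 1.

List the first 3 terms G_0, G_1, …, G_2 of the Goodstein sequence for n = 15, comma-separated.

[0] 15 ≡ 2^(2 + 1) + 2^2 + 2 + 1 (base 2). Lift 3: 112. −1: 111.
[1] 111 ≡ 3^(3 + 1) + 3^3 + 3 (base 3). Lift 4: 1284. −1: 1283.

15, 111, 1283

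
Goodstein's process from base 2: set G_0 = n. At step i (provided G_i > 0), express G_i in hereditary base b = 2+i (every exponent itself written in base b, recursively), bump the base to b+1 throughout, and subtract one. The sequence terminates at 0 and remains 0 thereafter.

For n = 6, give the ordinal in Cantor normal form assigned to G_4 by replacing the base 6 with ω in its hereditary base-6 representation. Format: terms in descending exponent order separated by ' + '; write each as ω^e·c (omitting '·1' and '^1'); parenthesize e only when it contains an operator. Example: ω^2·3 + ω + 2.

ω^5·5 + ω^4·5 + ω^3·5 + ω^2·5 + ω·5 + 5

G_0=6  [base 2] 2^2 + 2  →[2↦3]→  3^3 + 3 = 30  −1 ⇒ G_1=29
G_1=29  [base 3] 3^3 + 2  →[3↦4]→  4^4 + 2 = 258  −1 ⇒ G_2=257
G_2=257  [base 4] 4^4 + 1  →[4↦5]→  5^5 + 1 = 3126  −1 ⇒ G_3=3125
G_3=3125  [base 5] 5^5  →[5↦6]→  6^6 = 46656  −1 ⇒ G_4=46655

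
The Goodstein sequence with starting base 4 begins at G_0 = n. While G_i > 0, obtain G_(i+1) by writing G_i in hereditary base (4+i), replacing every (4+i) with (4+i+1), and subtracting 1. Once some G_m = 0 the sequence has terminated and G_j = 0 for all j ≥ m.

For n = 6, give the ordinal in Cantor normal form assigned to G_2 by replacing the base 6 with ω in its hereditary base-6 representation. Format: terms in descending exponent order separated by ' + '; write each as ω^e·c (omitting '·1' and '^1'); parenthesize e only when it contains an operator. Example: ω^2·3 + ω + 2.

ω

G_0=6  [base 4] 4 + 2  →[4↦5]→  5 + 2 = 7  −1 ⇒ G_1=6
G_1=6  [base 5] 5 + 1  →[5↦6]→  6 + 1 = 7  −1 ⇒ G_2=6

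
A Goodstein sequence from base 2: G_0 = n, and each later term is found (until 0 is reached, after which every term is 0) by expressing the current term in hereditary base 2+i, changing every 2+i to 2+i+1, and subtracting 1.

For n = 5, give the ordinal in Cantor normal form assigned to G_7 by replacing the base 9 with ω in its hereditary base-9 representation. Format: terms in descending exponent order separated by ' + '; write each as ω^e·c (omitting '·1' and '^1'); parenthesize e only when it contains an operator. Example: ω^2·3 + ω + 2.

ω^3·3 + ω^2·3 + ω·2 + 6

5 —HB2→ 2^2 + 1 —bump→ 3^3 + 1 = 28 —(−1)→ 27
27 —HB3→ 3^3 —bump→ 4^4 = 256 —(−1)→ 255
255 —HB4→ 3·4^3 + 3·4^2 + 3·4 + 3 —bump→ 3·5^3 + 3·5^2 + 3·5 + 3 = 468 —(−1)→ 467
467 —HB5→ 3·5^3 + 3·5^2 + 3·5 + 2 —bump→ 3·6^3 + 3·6^2 + 3·6 + 2 = 776 —(−1)→ 775
775 —HB6→ 3·6^3 + 3·6^2 + 3·6 + 1 —bump→ 3·7^3 + 3·7^2 + 3·7 + 1 = 1198 —(−1)→ 1197
1197 —HB7→ 3·7^3 + 3·7^2 + 3·7 —bump→ 3·8^3 + 3·8^2 + 3·8 = 1752 —(−1)→ 1751
1751 —HB8→ 3·8^3 + 3·8^2 + 2·8 + 7 —bump→ 3·9^3 + 3·9^2 + 2·9 + 7 = 2455 —(−1)→ 2454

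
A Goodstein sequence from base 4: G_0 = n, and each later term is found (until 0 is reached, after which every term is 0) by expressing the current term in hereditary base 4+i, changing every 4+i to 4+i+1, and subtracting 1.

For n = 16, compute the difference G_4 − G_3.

16 —HB4→ 4^2 —bump→ 5^2 = 25 —(−1)→ 24
24 —HB5→ 4·5 + 4 —bump→ 4·6 + 4 = 28 —(−1)→ 27
27 —HB6→ 4·6 + 3 —bump→ 4·7 + 3 = 31 —(−1)→ 30
30 —HB7→ 4·7 + 2 —bump→ 4·8 + 2 = 34 —(−1)→ 33

3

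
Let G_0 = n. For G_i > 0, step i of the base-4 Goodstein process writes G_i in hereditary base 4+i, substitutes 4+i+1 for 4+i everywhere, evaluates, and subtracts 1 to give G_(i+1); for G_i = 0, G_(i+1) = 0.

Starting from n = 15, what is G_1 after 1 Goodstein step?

step 0: 15 = 3·4 + 3; sub 5 for 4: 3·5 + 3; = 18; G_1 = 18−1 = 17
step 1: 17 = 3·5 + 2; sub 6 for 5: 3·6 + 2; = 20; G_2 = 20−1 = 19

17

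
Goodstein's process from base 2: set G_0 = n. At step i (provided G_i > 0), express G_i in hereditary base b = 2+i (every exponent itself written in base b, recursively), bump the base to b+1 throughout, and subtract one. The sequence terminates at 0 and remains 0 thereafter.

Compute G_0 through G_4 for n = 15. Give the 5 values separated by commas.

15, 111, 1283, 18752, 326593

step 0: 15 = 2^(2 + 1) + 2^2 + 2 + 1; sub 3 for 2: 3^(3 + 1) + 3^3 + 3 + 1; = 112; G_1 = 112−1 = 111
step 1: 111 = 3^(3 + 1) + 3^3 + 3; sub 4 for 3: 4^(4 + 1) + 4^4 + 4; = 1284; G_2 = 1284−1 = 1283
step 2: 1283 = 4^(4 + 1) + 4^4 + 3; sub 5 for 4: 5^(5 + 1) + 5^5 + 3; = 18753; G_3 = 18753−1 = 18752
step 3: 18752 = 5^(5 + 1) + 5^5 + 2; sub 6 for 5: 6^(6 + 1) + 6^6 + 2; = 326594; G_4 = 326594−1 = 326593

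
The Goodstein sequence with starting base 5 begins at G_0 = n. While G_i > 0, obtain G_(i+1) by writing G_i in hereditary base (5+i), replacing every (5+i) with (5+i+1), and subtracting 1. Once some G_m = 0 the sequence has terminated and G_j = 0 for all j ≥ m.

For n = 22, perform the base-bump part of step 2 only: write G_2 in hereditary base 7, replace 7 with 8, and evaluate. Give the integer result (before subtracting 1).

32

G_0 = 22. HB_5(22) = 4·5 + 2. Bump = 26. G_1 = 25.
G_1 = 25. HB_6(25) = 4·6 + 1. Bump = 29. G_2 = 28.
G_2 = 28. HB_7(28) = 4·7. Bump = 32. G_3 = 31.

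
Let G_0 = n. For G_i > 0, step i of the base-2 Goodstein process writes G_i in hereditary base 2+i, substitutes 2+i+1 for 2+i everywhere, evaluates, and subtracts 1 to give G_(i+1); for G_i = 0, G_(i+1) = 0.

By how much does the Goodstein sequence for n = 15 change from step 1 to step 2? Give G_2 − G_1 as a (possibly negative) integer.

1172

G_0 = 15. HB_2(15) = 2^(2 + 1) + 2^2 + 2 + 1. Bump = 112. G_1 = 111.
G_1 = 111. HB_3(111) = 3^(3 + 1) + 3^3 + 3. Bump = 1284. G_2 = 1283.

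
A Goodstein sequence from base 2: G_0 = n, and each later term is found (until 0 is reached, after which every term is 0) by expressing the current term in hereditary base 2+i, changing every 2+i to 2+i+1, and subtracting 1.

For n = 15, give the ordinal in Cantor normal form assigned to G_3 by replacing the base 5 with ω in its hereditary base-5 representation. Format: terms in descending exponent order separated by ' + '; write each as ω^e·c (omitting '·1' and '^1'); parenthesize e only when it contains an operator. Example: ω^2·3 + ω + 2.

G_0 = 15. HB_2(15) = 2^(2 + 1) + 2^2 + 2 + 1. Bump = 112. G_1 = 111.
G_1 = 111. HB_3(111) = 3^(3 + 1) + 3^3 + 3. Bump = 1284. G_2 = 1283.
G_2 = 1283. HB_4(1283) = 4^(4 + 1) + 4^4 + 3. Bump = 18753. G_3 = 18752.
G_3 = 18752. HB_5(18752) = 5^(5 + 1) + 5^5 + 2. Bump = 326594. G_4 = 326593.

ω^(ω + 1) + ω^ω + 2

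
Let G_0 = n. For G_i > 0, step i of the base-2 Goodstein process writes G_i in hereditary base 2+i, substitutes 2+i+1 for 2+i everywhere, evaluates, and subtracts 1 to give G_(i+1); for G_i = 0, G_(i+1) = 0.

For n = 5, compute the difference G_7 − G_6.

703

i=0: 5 = 2^2 + 1 (b=2); 2→3: 3^3 + 1 = 28; 28−1 = 27
i=1: 27 = 3^3 (b=3); 3→4: 4^4 = 256; 256−1 = 255
i=2: 255 = 3·4^3 + 3·4^2 + 3·4 + 3 (b=4); 4→5: 3·5^3 + 3·5^2 + 3·5 + 3 = 468; 468−1 = 467
i=3: 467 = 3·5^3 + 3·5^2 + 3·5 + 2 (b=5); 5→6: 3·6^3 + 3·6^2 + 3·6 + 2 = 776; 776−1 = 775
i=4: 775 = 3·6^3 + 3·6^2 + 3·6 + 1 (b=6); 6→7: 3·7^3 + 3·7^2 + 3·7 + 1 = 1198; 1198−1 = 1197
i=5: 1197 = 3·7^3 + 3·7^2 + 3·7 (b=7); 7→8: 3·8^3 + 3·8^2 + 3·8 = 1752; 1752−1 = 1751
i=6: 1751 = 3·8^3 + 3·8^2 + 2·8 + 7 (b=8); 8→9: 3·9^3 + 3·9^2 + 2·9 + 7 = 2455; 2455−1 = 2454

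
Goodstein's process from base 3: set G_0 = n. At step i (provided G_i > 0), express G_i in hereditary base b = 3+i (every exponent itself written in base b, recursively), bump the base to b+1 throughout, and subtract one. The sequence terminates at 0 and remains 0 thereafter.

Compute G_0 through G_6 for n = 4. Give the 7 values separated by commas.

step 0: 4 = 3 + 1; sub 4 for 3: 4 + 1; = 5; G_1 = 5−1 = 4
step 1: 4 = 4; sub 5 for 4: 5; = 5; G_2 = 5−1 = 4
step 2: 4 = 4; sub 6 for 5: 4; = 4; G_3 = 4−1 = 3
step 3: 3 = 3; sub 7 for 6: 3; = 3; G_4 = 3−1 = 2
step 4: 2 = 2; sub 8 for 7: 2; = 2; G_5 = 2−1 = 1
step 5: 1 = 1; sub 9 for 8: 1; = 1; G_6 = 1−1 = 0

4, 4, 4, 3, 2, 1, 0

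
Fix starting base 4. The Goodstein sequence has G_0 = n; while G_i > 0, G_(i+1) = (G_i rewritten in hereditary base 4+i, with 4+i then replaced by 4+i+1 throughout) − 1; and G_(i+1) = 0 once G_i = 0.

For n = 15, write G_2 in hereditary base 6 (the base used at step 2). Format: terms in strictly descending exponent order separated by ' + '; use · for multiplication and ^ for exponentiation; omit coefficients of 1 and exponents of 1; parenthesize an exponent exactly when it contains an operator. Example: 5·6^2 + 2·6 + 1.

i=0: 15 = 3·4 + 3 (b=4); 4→5: 3·5 + 3 = 18; 18−1 = 17
i=1: 17 = 3·5 + 2 (b=5); 5→6: 3·6 + 2 = 20; 20−1 = 19
i=2: 19 = 3·6 + 1 (b=6); 6→7: 3·7 + 1 = 22; 22−1 = 21

3·6 + 1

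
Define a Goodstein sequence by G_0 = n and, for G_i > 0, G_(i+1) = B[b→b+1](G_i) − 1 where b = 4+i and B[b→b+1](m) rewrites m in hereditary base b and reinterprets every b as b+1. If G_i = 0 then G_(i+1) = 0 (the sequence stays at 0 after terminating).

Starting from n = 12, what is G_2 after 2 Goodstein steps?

15

12 —HB4→ 3·4 —bump→ 3·5 = 15 —(−1)→ 14
14 —HB5→ 2·5 + 4 —bump→ 2·6 + 4 = 16 —(−1)→ 15
15 —HB6→ 2·6 + 3 —bump→ 2·7 + 3 = 17 —(−1)→ 16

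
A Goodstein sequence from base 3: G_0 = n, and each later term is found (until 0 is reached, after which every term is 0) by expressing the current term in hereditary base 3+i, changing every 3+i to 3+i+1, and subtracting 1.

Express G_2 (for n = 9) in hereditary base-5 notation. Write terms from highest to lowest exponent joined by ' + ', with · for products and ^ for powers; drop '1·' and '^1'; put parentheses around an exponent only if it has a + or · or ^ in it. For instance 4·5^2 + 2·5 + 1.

3·5 + 2

9 —HB3→ 3^2 —bump→ 4^2 = 16 —(−1)→ 15
15 —HB4→ 3·4 + 3 —bump→ 3·5 + 3 = 18 —(−1)→ 17
17 —HB5→ 3·5 + 2 —bump→ 3·6 + 2 = 20 —(−1)→ 19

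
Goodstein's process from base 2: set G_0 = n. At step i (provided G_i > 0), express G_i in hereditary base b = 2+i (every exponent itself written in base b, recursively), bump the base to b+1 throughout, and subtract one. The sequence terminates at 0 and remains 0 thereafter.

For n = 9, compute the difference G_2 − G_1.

[0] 9 ≡ 2^(2 + 1) + 1 (base 2). Lift 3: 82. −1: 81.
[1] 81 ≡ 3^(3 + 1) (base 3). Lift 4: 1024. −1: 1023.

942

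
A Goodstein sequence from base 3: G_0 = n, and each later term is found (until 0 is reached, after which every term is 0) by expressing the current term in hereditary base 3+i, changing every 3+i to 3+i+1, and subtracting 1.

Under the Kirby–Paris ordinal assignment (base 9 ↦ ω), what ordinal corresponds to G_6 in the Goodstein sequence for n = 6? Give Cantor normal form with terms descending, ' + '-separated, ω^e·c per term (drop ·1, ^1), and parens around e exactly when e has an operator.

i=0: 6 = 2·3 (b=3); 3→4: 2·4 = 8; 8−1 = 7
i=1: 7 = 4 + 3 (b=4); 4→5: 5 + 3 = 8; 8−1 = 7
i=2: 7 = 5 + 2 (b=5); 5→6: 6 + 2 = 8; 8−1 = 7
i=3: 7 = 6 + 1 (b=6); 6→7: 7 + 1 = 8; 8−1 = 7
i=4: 7 = 7 (b=7); 7→8: 8 = 8; 8−1 = 7
i=5: 7 = 7 (b=8); 8→9: 7 = 7; 7−1 = 6
i=6: 6 = 6 (b=9); 9→10: 6 = 6; 6−1 = 5

6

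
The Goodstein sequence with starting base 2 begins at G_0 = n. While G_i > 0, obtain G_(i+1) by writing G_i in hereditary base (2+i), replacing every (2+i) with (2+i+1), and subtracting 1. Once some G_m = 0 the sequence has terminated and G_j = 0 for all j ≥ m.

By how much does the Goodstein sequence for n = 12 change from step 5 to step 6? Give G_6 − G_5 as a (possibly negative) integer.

128452957

G_0 = 12. HB_2(12) = 2^(2 + 1) + 2^2. Bump = 108. G_1 = 107.
G_1 = 107. HB_3(107) = 3^(3 + 1) + 2·3^2 + 2·3 + 2. Bump = 1066. G_2 = 1065.
G_2 = 1065. HB_4(1065) = 4^(4 + 1) + 2·4^2 + 2·4 + 1. Bump = 15686. G_3 = 15685.
G_3 = 15685. HB_5(15685) = 5^(5 + 1) + 2·5^2 + 2·5. Bump = 280020. G_4 = 280019.
G_4 = 280019. HB_6(280019) = 6^(6 + 1) + 2·6^2 + 6 + 5. Bump = 5764911. G_5 = 5764910.
G_5 = 5764910. HB_7(5764910) = 7^(7 + 1) + 2·7^2 + 7 + 4. Bump = 134217868. G_6 = 134217867.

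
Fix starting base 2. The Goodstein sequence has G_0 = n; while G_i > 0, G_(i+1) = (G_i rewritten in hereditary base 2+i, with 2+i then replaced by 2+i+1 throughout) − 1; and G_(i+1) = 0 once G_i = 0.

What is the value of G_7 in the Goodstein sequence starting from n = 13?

3486786855

G_0=13  [base 2] 2^(2 + 1) + 2^2 + 1  →[2↦3]→  3^(3 + 1) + 3^3 + 1 = 109  −1 ⇒ G_1=108
G_1=108  [base 3] 3^(3 + 1) + 3^3  →[3↦4]→  4^(4 + 1) + 4^4 = 1280  −1 ⇒ G_2=1279
G_2=1279  [base 4] 4^(4 + 1) + 3·4^3 + 3·4^2 + 3·4 + 3  →[4↦5]→  5^(5 + 1) + 3·5^3 + 3·5^2 + 3·5 + 3 = 16093  −1 ⇒ G_3=16092
G_3=16092  [base 5] 5^(5 + 1) + 3·5^3 + 3·5^2 + 3·5 + 2  →[5↦6]→  6^(6 + 1) + 3·6^3 + 3·6^2 + 3·6 + 2 = 280712  −1 ⇒ G_4=280711
G_4=280711  [base 6] 6^(6 + 1) + 3·6^3 + 3·6^2 + 3·6 + 1  →[6↦7]→  7^(7 + 1) + 3·7^3 + 3·7^2 + 3·7 + 1 = 5765999  −1 ⇒ G_5=5765998
G_5=5765998  [base 7] 7^(7 + 1) + 3·7^3 + 3·7^2 + 3·7  →[7↦8]→  8^(8 + 1) + 3·8^3 + 3·8^2 + 3·8 = 134219480  −1 ⇒ G_6=134219479
G_6=134219479  [base 8] 8^(8 + 1) + 3·8^3 + 3·8^2 + 2·8 + 7  →[8↦9]→  9^(9 + 1) + 3·9^3 + 3·9^2 + 2·9 + 7 = 3486786856  −1 ⇒ G_7=3486786855
G_7=3486786855  [base 9] 9^(9 + 1) + 3·9^3 + 3·9^2 + 2·9 + 6  →[9↦10]→  10^(10 + 1) + 3·10^3 + 3·10^2 + 2·10 + 6 = 100000003326  −1 ⇒ G_8=100000003325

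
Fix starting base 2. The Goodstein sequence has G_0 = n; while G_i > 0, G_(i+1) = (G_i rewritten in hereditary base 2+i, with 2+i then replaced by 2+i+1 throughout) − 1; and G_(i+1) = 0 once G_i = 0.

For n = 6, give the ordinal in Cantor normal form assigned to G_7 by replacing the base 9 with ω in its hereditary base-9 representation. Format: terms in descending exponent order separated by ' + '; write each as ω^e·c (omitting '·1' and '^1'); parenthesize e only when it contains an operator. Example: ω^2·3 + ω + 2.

step 0: 6 = 2^2 + 2; sub 3 for 2: 3^3 + 3; = 30; G_1 = 30−1 = 29
step 1: 29 = 3^3 + 2; sub 4 for 3: 4^4 + 2; = 258; G_2 = 258−1 = 257
step 2: 257 = 4^4 + 1; sub 5 for 4: 5^5 + 1; = 3126; G_3 = 3126−1 = 3125
step 3: 3125 = 5^5; sub 6 for 5: 6^6; = 46656; G_4 = 46656−1 = 46655
step 4: 46655 = 5·6^5 + 5·6^4 + 5·6^3 + 5·6^2 + 5·6 + 5; sub 7 for 6: 5·7^5 + 5·7^4 + 5·7^3 + 5·7^2 + 5·7 + 5; = 98040; G_5 = 98040−1 = 98039
step 5: 98039 = 5·7^5 + 5·7^4 + 5·7^3 + 5·7^2 + 5·7 + 4; sub 8 for 7: 5·8^5 + 5·8^4 + 5·8^3 + 5·8^2 + 5·8 + 4; = 187244; G_6 = 187244−1 = 187243
step 6: 187243 = 5·8^5 + 5·8^4 + 5·8^3 + 5·8^2 + 5·8 + 3; sub 9 for 8: 5·9^5 + 5·9^4 + 5·9^3 + 5·9^2 + 5·9 + 3; = 332148; G_7 = 332148−1 = 332147
step 7: 332147 = 5·9^5 + 5·9^4 + 5·9^3 + 5·9^2 + 5·9 + 2; sub 10 for 9: 5·10^5 + 5·10^4 + 5·10^3 + 5·10^2 + 5·10 + 2; = 555552; G_8 = 555552−1 = 555551

ω^5·5 + ω^4·5 + ω^3·5 + ω^2·5 + ω·5 + 2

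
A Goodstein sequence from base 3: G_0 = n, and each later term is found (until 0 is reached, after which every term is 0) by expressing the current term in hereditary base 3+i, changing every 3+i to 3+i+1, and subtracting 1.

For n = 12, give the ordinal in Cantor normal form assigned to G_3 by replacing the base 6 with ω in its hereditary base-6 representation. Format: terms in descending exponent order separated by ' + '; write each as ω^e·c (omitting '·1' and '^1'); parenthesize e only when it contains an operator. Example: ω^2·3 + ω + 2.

ω^2 + 1

step 0: 12 = 3^2 + 3; sub 4 for 3: 4^2 + 4; = 20; G_1 = 20−1 = 19
step 1: 19 = 4^2 + 3; sub 5 for 4: 5^2 + 3; = 28; G_2 = 28−1 = 27
step 2: 27 = 5^2 + 2; sub 6 for 5: 6^2 + 2; = 38; G_3 = 38−1 = 37
step 3: 37 = 6^2 + 1; sub 7 for 6: 7^2 + 1; = 50; G_4 = 50−1 = 49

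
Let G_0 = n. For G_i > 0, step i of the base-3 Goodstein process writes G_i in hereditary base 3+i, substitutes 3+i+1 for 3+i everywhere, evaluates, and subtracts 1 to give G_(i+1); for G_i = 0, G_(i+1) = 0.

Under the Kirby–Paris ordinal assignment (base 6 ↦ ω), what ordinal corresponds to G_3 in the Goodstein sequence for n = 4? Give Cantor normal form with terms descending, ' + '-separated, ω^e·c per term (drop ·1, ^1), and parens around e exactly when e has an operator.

base 3: 4 = 3 + 1; at 4: 4 + 1 = 5; next = 4
base 4: 4 = 4; at 5: 5 = 5; next = 4
base 5: 4 = 4; at 6: 4 = 4; next = 3
base 6: 3 = 3; at 7: 3 = 3; next = 2

3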